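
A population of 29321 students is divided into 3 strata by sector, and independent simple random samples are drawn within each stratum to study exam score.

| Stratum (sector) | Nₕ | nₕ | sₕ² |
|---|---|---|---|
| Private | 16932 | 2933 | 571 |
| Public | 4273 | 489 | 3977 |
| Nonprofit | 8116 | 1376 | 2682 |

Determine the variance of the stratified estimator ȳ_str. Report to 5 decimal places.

0.33065

Var(ȳ_str) = Σₕ Wₕ²(1 − fₕ)sₕ²/nₕ with Wₕ = Nₕ/N, N = 29321.
Private: Wₕ = 0.57747007; term = 0.57747007²·(1 − 0.17322230)·571/2933 = 0.053674964.
Public: Wₕ = 0.14573173; term = 0.14573173²·(1 − 0.11443950)·3977/489 = 0.15295835.
Nonprofit: Wₕ = 0.27679820; term = 0.27679820²·(1 − 0.16954165)·2682/1376 = 0.124018.
Sum = 0.33065131.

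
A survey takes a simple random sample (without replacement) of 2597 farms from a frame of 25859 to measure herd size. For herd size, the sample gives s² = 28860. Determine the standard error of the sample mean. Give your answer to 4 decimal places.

Under SRS without replacement, Var(ȳ) = (1 − f)·s²/n with f = n/N = 2597/25859 = 0.10042925.
Var(ȳ) = (1 − 0.10042925)·28860/2597 = 0.89957075·11.112822 = 9.99677.
SE(ȳ) = √(9.99677) = 3.1618.

3.1618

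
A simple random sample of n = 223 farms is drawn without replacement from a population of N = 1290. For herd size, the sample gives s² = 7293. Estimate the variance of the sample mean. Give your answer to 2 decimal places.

27.05

Under SRS without replacement, Var(ȳ) = (1 − f)·s²/n with f = n/N = 223/1290 = 0.17286822.
Var(ȳ) = (1 − 0.17286822)·7293/223 = 0.82713178·32.704036 = 27.050548.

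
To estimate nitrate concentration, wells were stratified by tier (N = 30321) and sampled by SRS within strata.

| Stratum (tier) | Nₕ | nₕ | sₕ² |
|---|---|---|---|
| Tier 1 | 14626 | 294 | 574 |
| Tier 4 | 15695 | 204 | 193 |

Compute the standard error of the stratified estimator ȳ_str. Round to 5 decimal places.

Var(ȳ_str) = Σₕ Wₕ²(1 − fₕ)sₕ²/nₕ with Wₕ = Nₕ/N, N = 30321.
Tier 1: Wₕ = 0.48237195; term = 0.48237195²·(1 − 0.02010119)·574/294 = 0.4451536.
Tier 4: Wₕ = 0.51762805; term = 0.51762805²·(1 − 0.01299777)·193/204 = 0.2501963.
Sum = 0.6953499.
SE = √(0.6953499) = 0.83388.

0.83388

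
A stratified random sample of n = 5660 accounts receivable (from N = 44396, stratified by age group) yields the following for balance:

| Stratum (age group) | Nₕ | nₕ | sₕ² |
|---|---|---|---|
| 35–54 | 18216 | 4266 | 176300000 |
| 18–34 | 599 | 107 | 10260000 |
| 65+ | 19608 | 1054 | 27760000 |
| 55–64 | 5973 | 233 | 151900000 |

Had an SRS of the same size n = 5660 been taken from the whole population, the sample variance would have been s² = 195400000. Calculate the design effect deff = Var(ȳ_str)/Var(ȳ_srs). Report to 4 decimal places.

0.7152

Var(ȳ_str) = Σ Wₕ²(1−fₕ)sₕ²/nₕ with Wₕ = Nₕ/44396:
  35–54: (18216/44396)²·(1−4266/18216)·176300000/4266 = 5328.0832
  18–34: (599/44396)²·(1−107/599)·10260000/107 = 14.337315
  65+: (19608/44396)²·(1−1054/19608)·27760000/1054 = 4861.4074
  55–64: (5973/44396)²·(1−233/5973)·151900000/233 = 11340.144
  → Var(ȳ_str) = 21543.972.
Var(ȳ_srs) = (1 − 5660/44396)·195400000/5660 = 30121.671.
deff = 21543.972 / 30121.671 = 0.7152.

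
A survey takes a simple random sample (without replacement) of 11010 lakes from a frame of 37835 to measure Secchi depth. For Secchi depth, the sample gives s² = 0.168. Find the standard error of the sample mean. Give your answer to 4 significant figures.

0.003289

Under SRS without replacement, Var(ȳ) = (1 − f)·s²/n with f = n/N = 11010/37835 = 0.29100040.
Var(ȳ) = (1 − 0.29100040)·0.168/11010 = 0.70899960·1.5258856 × 10^-5 = 1.0818523 × 10^-5.
SE(ȳ) = √(1.0818523 × 10^-5) = 0.003289.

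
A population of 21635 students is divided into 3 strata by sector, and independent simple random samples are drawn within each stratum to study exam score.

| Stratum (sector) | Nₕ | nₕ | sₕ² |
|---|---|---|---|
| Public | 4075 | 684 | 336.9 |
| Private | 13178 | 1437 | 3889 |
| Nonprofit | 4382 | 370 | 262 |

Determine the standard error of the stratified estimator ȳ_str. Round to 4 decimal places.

Var(ȳ_str) = Σₕ Wₕ²(1 − fₕ)sₕ²/nₕ with Wₕ = Nₕ/N, N = 21635.
Public: Wₕ = 0.18835221; term = 0.18835221²·(1 − 0.16785276)·336.9/684 = 0.01454074.
Private: Wₕ = 0.60910562; term = 0.60910562²·(1 − 0.10904538)·3889/1437 = 0.89458573.
Nonprofit: Wₕ = 0.20254218; term = 0.20254218²·(1 − 0.08443633)·262/370 = 0.026596168.
Sum = 0.93572264.
SE = √(0.93572264) = 0.9673.

0.9673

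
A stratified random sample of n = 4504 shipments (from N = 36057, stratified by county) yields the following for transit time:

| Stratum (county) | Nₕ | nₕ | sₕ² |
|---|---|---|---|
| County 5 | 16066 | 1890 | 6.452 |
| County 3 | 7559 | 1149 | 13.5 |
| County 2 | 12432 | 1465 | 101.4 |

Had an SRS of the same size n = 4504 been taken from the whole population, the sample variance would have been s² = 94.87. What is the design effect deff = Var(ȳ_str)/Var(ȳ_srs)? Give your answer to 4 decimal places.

Var(ȳ_str) = Σ Wₕ²(1−fₕ)sₕ²/nₕ with Wₕ = Nₕ/36057:
  County 5: (16066/36057)²·(1−1890/16066)·6.452/1890 = 5.9801881 × 10^-4
  County 3: (7559/36057)²·(1−1149/7559)·13.5/1149 = 4.3788184 × 10^-4
  County 2: (12432/36057)²·(1−1465/12432)·101.4/1465 = 0.0072585521
  → Var(ȳ_str) = 0.0082944528.
Var(ȳ_srs) = (1 − 4504/36057)·94.87/4504 = 0.018432387.
deff = 0.0082944528 / 0.018432387 = 0.4500.

0.4500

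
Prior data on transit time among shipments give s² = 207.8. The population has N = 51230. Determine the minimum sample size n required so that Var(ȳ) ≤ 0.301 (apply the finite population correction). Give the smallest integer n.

682

Without fpc, n₀ = s²/D = 207.8/0.301 = 690.3654.
With fpc, (1 − n/N)·s²/n ≤ D requires n ≥ n₀/(1 + n₀/N) = 690.3654/(1 + 690.3654/51230) = 681.1859.
Rounding up, n = 682.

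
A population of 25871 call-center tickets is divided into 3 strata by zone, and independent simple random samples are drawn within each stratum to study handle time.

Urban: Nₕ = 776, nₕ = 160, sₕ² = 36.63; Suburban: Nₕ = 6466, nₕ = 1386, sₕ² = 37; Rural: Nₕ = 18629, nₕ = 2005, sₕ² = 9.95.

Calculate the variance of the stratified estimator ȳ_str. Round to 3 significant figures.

0.00377

Var(ȳ_str) = Σₕ Wₕ²(1 − fₕ)sₕ²/nₕ with Wₕ = Nₕ/N, N = 25871.
Urban: Wₕ = 0.02999498; term = 0.02999498²·(1 − 0.20618557)·36.63/160 = 1.6350572 × 10^-4.
Suburban: Wₕ = 0.24993236; term = 0.24993236²·(1 − 0.21435200)·37/1386 = 0.0013101212.
Rural: Wₕ = 0.72007267; term = 0.72007267²·(1 − 0.10762789)·9.95/2005 = 0.0022961875.
Sum = 0.0037698144.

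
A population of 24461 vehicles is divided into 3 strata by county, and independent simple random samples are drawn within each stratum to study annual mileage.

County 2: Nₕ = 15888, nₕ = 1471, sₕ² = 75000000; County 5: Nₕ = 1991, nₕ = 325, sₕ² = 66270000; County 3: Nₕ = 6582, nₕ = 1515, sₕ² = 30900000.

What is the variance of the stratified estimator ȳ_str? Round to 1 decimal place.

Var(ȳ_str) = Σₕ Wₕ²(1 − fₕ)sₕ²/nₕ with Wₕ = Nₕ/N, N = 24461.
County 2: Wₕ = 0.64952373; term = 0.64952373²·(1 − 0.09258560)·75000000/1471 = 19518.404.
County 5: Wₕ = 0.08139487; term = 0.08139487²·(1 − 0.16323456)·66270000/325 = 1130.3982.
County 3: Wₕ = 0.26908139; term = 0.26908139²·(1 − 0.23017320)·30900000/1515 = 1136.858.
Sum = 21785.66.

21785.7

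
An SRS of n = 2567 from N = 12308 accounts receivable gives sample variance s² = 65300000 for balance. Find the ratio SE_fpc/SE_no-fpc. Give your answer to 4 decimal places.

f = n/N = 2567/12308 = 0.20856354.
SE_no-fpc = √(s²/n) = 159.49375; SE_fpc = √((1−f)s²/n) = 141.88997.
Ratio = √(1−f) = 0.88962715.

0.8896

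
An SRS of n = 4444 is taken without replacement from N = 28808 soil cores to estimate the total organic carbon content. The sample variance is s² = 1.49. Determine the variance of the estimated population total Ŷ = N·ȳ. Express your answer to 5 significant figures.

Var(Ŷ) = N²·Var(ȳ) = N²·(1 − n/N)·s²/n.
f = 4444/28808 = 0.15426270; Var(ȳ) = 0.84573730·1.49/4444 = 2.8356178 × 10^-4.
Var(Ŷ) = 28808² · (2.8356178 × 10^-4) = 235328.17.

235330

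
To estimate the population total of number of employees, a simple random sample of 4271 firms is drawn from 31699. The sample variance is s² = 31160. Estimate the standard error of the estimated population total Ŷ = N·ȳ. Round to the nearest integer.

Var(Ŷ) = N²·Var(ȳ) = N²·(1 − n/N)·s²/n.
f = 4271/31699 = 0.13473611; Var(ȳ) = 0.86526389·31160/4271 = 6.312719.
Var(Ŷ) = 31699² · 6.312719 = 6.343188 × 10^9.
SE(Ŷ) = √(6.343188 × 10^9) = 79644.

79644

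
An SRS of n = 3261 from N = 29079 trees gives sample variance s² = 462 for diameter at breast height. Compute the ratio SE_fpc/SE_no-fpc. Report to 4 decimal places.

0.9423

f = n/N = 3261/29079 = 0.11214278.
SE_no-fpc = √(s²/n) = 0.37639651; SE_fpc = √((1−f)s²/n) = 0.35466404.
Ratio = √(1−f) = 0.94226176.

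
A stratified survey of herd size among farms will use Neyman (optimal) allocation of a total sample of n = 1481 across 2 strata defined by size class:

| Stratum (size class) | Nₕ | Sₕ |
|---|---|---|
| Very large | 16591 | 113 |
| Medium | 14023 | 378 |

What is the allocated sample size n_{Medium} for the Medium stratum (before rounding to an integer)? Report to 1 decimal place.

1094.0

Neyman allocation: nₕ = n·NₕSₕ / Σⱼ NⱼSⱼ.
Σ NⱼSⱼ = 16591·113 + 14023·378 = 7.175477 × 10^6.
n_{Medium} = 1481·14023·378 / (7.175477 × 10^6) = 1094.0.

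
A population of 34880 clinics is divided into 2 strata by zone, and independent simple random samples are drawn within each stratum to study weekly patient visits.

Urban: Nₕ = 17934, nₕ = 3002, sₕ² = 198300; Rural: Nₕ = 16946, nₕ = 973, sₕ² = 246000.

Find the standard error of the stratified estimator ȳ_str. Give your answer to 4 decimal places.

8.4137

Var(ȳ_str) = Σₕ Wₕ²(1 − fₕ)sₕ²/nₕ with Wₕ = Nₕ/N, N = 34880.
Urban: Wₕ = 0.51416284; term = 0.51416284²·(1 − 0.16739155)·198300/3002 = 14.539659.
Rural: Wₕ = 0.48583716; term = 0.48583716²·(1 − 0.05741768)·246000/973 = 56.250062.
Sum = 70.789721.
SE = √(70.789721) = 8.4137.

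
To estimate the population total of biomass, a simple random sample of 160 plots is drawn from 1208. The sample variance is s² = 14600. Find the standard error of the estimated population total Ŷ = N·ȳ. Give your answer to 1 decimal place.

10748.1

Var(Ŷ) = N²·Var(ȳ) = N²·(1 − n/N)·s²/n.
f = 160/1208 = 0.13245033; Var(ȳ) = 0.86754967·14600/160 = 79.163907.
Var(Ŷ) = 1208² · 79.163907 = 1.1552104 × 10^8.
SE(Ŷ) = √(1.1552104 × 10^8) = 10748.1.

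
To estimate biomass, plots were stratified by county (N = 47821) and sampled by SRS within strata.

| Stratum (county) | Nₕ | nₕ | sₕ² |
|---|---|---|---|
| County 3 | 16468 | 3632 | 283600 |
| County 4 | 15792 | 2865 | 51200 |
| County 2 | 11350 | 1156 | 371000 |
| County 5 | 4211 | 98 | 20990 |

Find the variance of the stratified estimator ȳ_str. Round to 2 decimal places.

Var(ȳ_str) = Σₕ Wₕ²(1 − fₕ)sₕ²/nₕ with Wₕ = Nₕ/N, N = 47821.
County 3: Wₕ = 0.34436754; term = 0.34436754²·(1 − 0.22054894)·283600/3632 = 7.2176139.
County 4: Wₕ = 0.33023149; term = 0.33023149²·(1 − 0.18142097)·51200/2865 = 1.595302.
County 2: Wₕ = 0.23734343; term = 0.23734343²·(1 − 0.10185022)·371000/1156 = 16.237504.
County 5: Wₕ = 0.08805755; term = 0.08805755²·(1 − 0.02327238)·20990/98 = 1.6221575.
Sum = 26.672577.

26.67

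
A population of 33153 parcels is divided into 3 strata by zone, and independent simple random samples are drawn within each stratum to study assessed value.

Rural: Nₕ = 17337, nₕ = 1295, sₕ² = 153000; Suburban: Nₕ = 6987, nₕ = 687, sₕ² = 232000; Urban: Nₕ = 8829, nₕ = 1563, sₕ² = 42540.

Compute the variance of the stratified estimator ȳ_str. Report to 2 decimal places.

45.01

Var(ȳ_str) = Σₕ Wₕ²(1 − fₕ)sₕ²/nₕ with Wₕ = Nₕ/N, N = 33153.
Rural: Wₕ = 0.52293910; term = 0.52293910²·(1 − 0.07469574)·153000/1295 = 29.895681.
Suburban: Wₕ = 0.21075016; term = 0.21075016²·(1 − 0.09832546)·232000/687 = 13.524365.
Urban: Wₕ = 0.26631074; term = 0.26631074²·(1 − 0.17703024)·42540/1563 = 1.5885458.
Sum = 45.008592.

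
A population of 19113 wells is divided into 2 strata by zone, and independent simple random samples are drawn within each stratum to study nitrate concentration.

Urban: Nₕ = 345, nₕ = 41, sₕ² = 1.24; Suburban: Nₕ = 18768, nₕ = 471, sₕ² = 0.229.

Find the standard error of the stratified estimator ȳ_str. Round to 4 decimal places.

0.0216

Var(ȳ_str) = Σₕ Wₕ²(1 − fₕ)sₕ²/nₕ with Wₕ = Nₕ/N, N = 19113.
Urban: Wₕ = 0.01805054; term = 0.01805054²·(1 − 0.11884058)·1.24/41 = 8.6830597 × 10^-6.
Suburban: Wₕ = 0.98194946; term = 0.98194946²·(1 − 0.02509591)·0.229/471 = 4.5704056 × 10^-4.
Sum = 4.6572362 × 10^-4.
SE = √(4.6572362 × 10^-4) = 0.0216.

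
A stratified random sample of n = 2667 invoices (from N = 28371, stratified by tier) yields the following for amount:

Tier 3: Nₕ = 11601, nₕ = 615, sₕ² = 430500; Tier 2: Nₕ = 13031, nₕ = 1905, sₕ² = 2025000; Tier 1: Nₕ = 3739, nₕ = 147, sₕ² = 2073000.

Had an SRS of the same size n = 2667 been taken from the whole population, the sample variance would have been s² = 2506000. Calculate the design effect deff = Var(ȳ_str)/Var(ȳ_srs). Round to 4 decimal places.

0.6315

Var(ȳ_str) = Σ Wₕ²(1−fₕ)sₕ²/nₕ with Wₕ = Nₕ/28371:
  Tier 3: (11601/28371)²·(1−615/11601)·430500/615 = 110.83675
  Tier 2: (13031/28371)²·(1−1905/13031)·2025000/1905 = 191.4686
  Tier 1: (3739/28371)²·(1−147/3739)·2073000/147 = 235.30138
  → Var(ȳ_str) = 537.60673.
Var(ȳ_srs) = (1 − 2667/28371)·2506000/2667 = 851.30291.
deff = 537.60673 / 851.30291 = 0.6315.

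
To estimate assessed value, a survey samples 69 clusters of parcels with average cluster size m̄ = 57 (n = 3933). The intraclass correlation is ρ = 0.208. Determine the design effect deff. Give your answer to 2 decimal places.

deff = 1 + (57 − 1)·0.208 = 1 + 11.648 = 12.648.

12.65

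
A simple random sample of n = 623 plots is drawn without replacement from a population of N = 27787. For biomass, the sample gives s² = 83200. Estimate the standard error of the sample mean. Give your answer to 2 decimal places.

Under SRS without replacement, Var(ȳ) = (1 − f)·s²/n with f = n/N = 623/27787 = 0.02242056.
Var(ȳ) = (1 − 0.02242056)·83200/623 = 0.97757944·133.54735 = 130.55315.
SE(ȳ) = √(130.55315) = 11.43.

11.43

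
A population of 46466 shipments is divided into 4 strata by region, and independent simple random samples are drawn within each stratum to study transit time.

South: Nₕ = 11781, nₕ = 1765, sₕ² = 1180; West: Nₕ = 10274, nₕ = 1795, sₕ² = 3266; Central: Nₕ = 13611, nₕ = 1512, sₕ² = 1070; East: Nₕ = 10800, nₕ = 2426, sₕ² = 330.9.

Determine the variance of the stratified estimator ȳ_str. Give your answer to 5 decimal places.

Var(ȳ_str) = Σₕ Wₕ²(1 − fₕ)sₕ²/nₕ with Wₕ = Nₕ/N, N = 46466.
South: Wₕ = 0.25354022; term = 0.25354022²·(1 − 0.14981750)·1180/1765 = 0.036537867.
West: Wₕ = 0.22110791; term = 0.22110791²·(1 − 0.17471287)·3266/1795 = 0.073411711.
Central: Wₕ = 0.29292386; term = 0.29292386²·(1 − 0.11108662)·1070/1512 = 0.053976028.
East: Wₕ = 0.23242801; term = 0.23242801²·(1 − 0.22462963)·330.9/2426 = 0.0057133668.
Sum = 0.16963897.

0.16964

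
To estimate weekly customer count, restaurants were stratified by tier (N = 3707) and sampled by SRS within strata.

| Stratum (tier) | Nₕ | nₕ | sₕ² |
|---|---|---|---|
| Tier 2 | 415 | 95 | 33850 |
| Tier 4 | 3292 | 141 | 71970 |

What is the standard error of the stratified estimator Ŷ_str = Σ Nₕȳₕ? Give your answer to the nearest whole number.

Var(Ŷ_str) = Σₕ Nₕ²(1 − fₕ)sₕ²/nₕ.
Tier 2: 415²·(1 − 95/415)·33850/95 = 4.7318737 × 10^7.
Tier 4: 3292²·(1 − 141/3292)·71970/141 = 5.294691 × 10^9.
Sum = 5.3420097 × 10^9.
SE = √(5.3420097 × 10^9) = 73089.

73089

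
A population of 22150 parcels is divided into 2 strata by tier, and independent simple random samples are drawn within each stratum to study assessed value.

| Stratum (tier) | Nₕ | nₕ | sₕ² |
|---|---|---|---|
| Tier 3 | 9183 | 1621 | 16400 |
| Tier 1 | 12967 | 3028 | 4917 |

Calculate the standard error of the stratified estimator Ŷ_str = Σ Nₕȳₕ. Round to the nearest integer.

30197

Var(Ŷ_str) = Σₕ Nₕ²(1 − fₕ)sₕ²/nₕ.
Tier 3: 9183²·(1 − 1621/9183)·16400/1621 = 7.0255785 × 10^8.
Tier 1: 12967²·(1 − 3028/12967)·4917/3028 = 2.0927943 × 10^8.
Sum = 9.1183728 × 10^8.
SE = √(9.1183728 × 10^8) = 30197.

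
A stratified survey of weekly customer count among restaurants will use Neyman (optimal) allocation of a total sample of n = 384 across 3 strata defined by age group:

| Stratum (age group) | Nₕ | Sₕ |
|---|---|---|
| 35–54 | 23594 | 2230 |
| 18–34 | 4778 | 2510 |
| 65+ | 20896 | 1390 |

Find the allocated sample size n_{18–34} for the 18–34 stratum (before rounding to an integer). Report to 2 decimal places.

49.17

Neyman allocation: nₕ = n·NₕSₕ / Σⱼ NⱼSⱼ.
Σ NⱼSⱼ = 23594·2230 + 4778·2510 + 20896·1390 = 9.365284 × 10^7.
n_{18–34} = 384·4778·2510 / (9.365284 × 10^7) = 49.17.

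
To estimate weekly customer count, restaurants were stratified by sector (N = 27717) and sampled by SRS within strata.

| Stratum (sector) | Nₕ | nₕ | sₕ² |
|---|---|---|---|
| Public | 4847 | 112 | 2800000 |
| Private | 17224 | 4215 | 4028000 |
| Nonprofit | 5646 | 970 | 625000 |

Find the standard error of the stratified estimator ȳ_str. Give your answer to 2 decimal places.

32.37

Var(ȳ_str) = Σₕ Wₕ²(1 − fₕ)sₕ²/nₕ with Wₕ = Nₕ/N, N = 27717.
Public: Wₕ = 0.17487463; term = 0.17487463²·(1 − 0.02310708)·2800000/112 = 746.86235.
Private: Wₕ = 0.62142368; term = 0.62142368²·(1 − 0.24471667)·4028000/4215 = 278.72593.
Nonprofit: Wₕ = 0.20370170; term = 0.20370170²·(1 − 0.17180305)·625000/970 = 22.142733.
Sum = 1047.731.
SE = √(1047.731) = 32.37.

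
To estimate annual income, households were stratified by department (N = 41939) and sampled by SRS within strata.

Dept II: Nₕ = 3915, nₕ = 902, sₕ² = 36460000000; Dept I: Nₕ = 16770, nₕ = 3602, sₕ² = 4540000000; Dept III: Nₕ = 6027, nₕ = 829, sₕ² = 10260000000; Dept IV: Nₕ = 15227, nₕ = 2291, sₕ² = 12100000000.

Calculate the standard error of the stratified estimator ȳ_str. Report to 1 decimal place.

1114.1

Var(ȳ_str) = Σₕ Wₕ²(1 − fₕ)sₕ²/nₕ with Wₕ = Nₕ/N, N = 41939.
Dept II: Wₕ = 0.09334987; term = 0.09334987²·(1 − 0.23039591)·36460000000/902 = 271084.62.
Dept I: Wₕ = 0.39986647; term = 0.39986647²·(1 − 0.21478831)·4540000000/3602 = 158244.59.
Dept III: Wₕ = 0.14370872; term = 0.14370872²·(1 − 0.13754770)·10260000000/829 = 220441.9.
Dept IV: Wₕ = 0.36307494; term = 0.36307494²·(1 − 0.15045643)·12100000000/2291 = 591477.86.
Sum = 1.241249 × 10^6.
SE = √(1.241249 × 10^6) = 1114.1.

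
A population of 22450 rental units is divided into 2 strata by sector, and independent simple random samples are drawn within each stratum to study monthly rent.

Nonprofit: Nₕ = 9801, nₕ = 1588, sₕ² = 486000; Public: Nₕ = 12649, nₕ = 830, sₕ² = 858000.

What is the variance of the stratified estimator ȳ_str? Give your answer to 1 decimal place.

Var(ȳ_str) = Σₕ Wₕ²(1 − fₕ)sₕ²/nₕ with Wₕ = Nₕ/N, N = 22450.
Nonprofit: Wₕ = 0.43657016; term = 0.43657016²·(1 − 0.16202428)·486000/1588 = 48.879335.
Public: Wₕ = 0.56342984; term = 0.56342984²·(1 − 0.06561784)·858000/830 = 306.62914.
Sum = 355.50848.

355.5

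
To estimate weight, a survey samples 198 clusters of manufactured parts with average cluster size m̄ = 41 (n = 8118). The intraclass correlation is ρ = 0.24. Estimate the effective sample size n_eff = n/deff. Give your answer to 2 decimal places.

deff = 1 + (41 − 1)·0.24 = 1 + 9.6 = 10.6.
n_eff = 8118 / 10.6 = 765.85.

765.85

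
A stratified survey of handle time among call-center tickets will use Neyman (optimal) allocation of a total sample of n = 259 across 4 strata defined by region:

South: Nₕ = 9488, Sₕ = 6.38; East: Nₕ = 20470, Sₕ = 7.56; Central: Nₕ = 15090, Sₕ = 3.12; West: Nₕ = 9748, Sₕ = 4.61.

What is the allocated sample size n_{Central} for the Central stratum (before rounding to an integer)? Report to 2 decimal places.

Neyman allocation: nₕ = n·NₕSₕ / Σⱼ NⱼSⱼ.
Σ NⱼSⱼ = 9488·6.38 + 20470·7.56 + 15090·3.12 + 9748·4.61 = 307305.72.
n_{Central} = 259·15090·3.12 / 307305.72 = 39.68.

39.68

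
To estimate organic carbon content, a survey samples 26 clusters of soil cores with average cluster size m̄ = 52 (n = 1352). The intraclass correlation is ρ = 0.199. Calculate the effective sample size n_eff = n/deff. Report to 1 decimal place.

121.3

deff = 1 + (52 − 1)·0.199 = 1 + 10.149 = 11.149.
n_eff = 1352 / 11.149 = 121.3.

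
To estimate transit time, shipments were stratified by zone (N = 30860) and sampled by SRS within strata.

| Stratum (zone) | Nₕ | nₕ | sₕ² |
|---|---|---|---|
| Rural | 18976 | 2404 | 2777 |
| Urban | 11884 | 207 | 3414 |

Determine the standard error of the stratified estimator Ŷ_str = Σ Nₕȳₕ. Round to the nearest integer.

51497

Var(Ŷ_str) = Σₕ Nₕ²(1 − fₕ)sₕ²/nₕ.
Rural: 18976²·(1 − 2404/18976)·2777/2404 = 3.6326287 × 10^8.
Urban: 11884²·(1 − 207/11884)·3414/207 = 2.2886906 × 10^9.
Sum = 2.6519535 × 10^9.
SE = √(2.6519535 × 10^9) = 51497.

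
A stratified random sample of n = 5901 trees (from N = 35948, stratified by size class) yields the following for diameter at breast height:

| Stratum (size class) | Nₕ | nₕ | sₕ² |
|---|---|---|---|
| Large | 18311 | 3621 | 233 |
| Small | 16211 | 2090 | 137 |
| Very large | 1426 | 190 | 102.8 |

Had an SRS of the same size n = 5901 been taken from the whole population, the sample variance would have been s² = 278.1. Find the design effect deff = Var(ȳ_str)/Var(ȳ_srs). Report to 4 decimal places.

Var(ȳ_str) = Σ Wₕ²(1−fₕ)sₕ²/nₕ with Wₕ = Nₕ/35948:
  Large: (18311/35948)²·(1−3621/18311)·233/3621 = 0.013394046
  Small: (16211/35948)²·(1−2090/16211)·137/2090 = 0.011611814
  Very large: (1426/35948)²·(1−190/1426)·102.8/190 = 7.3795188 × 10^-4
  → Var(ȳ_str) = 0.025743812.
Var(ȳ_srs) = (1 − 5901/35948)·278.1/5901 = 0.039391431.
deff = 0.025743812 / 0.039391431 = 0.6535.

0.6535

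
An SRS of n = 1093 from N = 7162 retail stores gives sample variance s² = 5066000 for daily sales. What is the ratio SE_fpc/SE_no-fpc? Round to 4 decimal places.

0.9205

f = n/N = 1093/7162 = 0.15261100.
SE_no-fpc = √(s²/n) = 68.080465; SE_fpc = √((1−f)s²/n) = 62.67061.
Ratio = √(1−f) = 0.92053734.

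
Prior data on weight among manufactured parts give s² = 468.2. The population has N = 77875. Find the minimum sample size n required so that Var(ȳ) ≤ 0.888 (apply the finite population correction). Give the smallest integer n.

Without fpc, n₀ = s²/D = 468.2/0.888 = 527.2523.
With fpc, (1 − n/N)·s²/n ≤ D requires n ≥ n₀/(1 + n₀/N) = 527.2523/(1 + 527.2523/77875) = 523.7065.
Rounding up, n = 524.

524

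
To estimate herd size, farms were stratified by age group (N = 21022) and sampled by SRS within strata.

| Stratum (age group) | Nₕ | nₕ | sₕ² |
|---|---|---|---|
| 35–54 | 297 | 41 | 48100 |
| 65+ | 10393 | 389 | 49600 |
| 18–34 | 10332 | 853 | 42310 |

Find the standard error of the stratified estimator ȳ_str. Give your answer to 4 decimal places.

6.4182

Var(ȳ_str) = Σₕ Wₕ²(1 − fₕ)sₕ²/nₕ with Wₕ = Nₕ/N, N = 21022.
35–54: Wₕ = 0.01412806; term = 0.01412806²·(1 − 0.13804714)·48100/41 = 0.20184108.
65+: Wₕ = 0.49438683; term = 0.49438683²·(1 − 0.03742904)·49600/389 = 29.998437.
18–34: Wₕ = 0.49148511; term = 0.49148511²·(1 − 0.08255904)·42310/853 = 10.992408.
Sum = 41.192686.
SE = √(41.192686) = 6.4182.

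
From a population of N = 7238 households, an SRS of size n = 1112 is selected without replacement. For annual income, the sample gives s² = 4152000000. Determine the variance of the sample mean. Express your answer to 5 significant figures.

3.1602 × 10^6

Under SRS without replacement, Var(ȳ) = (1 − f)·s²/n with f = n/N = 1112/7238 = 0.15363360.
Var(ȳ) = (1 − 0.15363360)·4152000000/1112 = 0.84636640·3.7338129 × 10^6 = 3.1601738 × 10^6.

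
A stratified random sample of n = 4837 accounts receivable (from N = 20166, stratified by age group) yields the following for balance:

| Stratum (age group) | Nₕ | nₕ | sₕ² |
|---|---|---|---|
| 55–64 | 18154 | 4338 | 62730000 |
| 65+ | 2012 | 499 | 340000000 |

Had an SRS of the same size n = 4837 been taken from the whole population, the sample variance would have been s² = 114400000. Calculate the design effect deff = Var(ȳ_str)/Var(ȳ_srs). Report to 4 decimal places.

0.7798

Var(ȳ_str) = Σ Wₕ²(1−fₕ)sₕ²/nₕ with Wₕ = Nₕ/20166:
  55–64: (18154/20166)²·(1−4338/18154)·62730000/4338 = 8918.6859
  65+: (2012/20166)²·(1−499/2012)·340000000/499 = 5100.4178
  → Var(ȳ_str) = 14019.104.
Var(ȳ_srs) = (1 − 4837/20166)·114400000/4837 = 17978.109.
deff = 14019.104 / 17978.109 = 0.7798.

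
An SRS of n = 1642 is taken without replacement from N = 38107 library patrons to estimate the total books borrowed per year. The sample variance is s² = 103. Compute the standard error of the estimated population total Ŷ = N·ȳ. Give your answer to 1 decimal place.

Var(Ŷ) = N²·Var(ȳ) = N²·(1 − n/N)·s²/n.
f = 1642/38107 = 0.04308920; Var(ȳ) = 0.95691080·103/1642 = 0.060025465.
Var(Ŷ) = 38107² · 0.060025465 = 8.7165586 × 10^7.
SE(Ŷ) = √(8.7165586 × 10^7) = 9336.3.

9336.3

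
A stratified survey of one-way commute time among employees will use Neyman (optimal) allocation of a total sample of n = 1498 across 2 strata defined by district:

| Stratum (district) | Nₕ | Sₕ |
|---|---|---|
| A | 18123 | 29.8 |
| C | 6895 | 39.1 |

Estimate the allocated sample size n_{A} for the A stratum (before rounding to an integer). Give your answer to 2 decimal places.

999.21

Neyman allocation: nₕ = n·NₕSₕ / Σⱼ NⱼSⱼ.
Σ NⱼSⱼ = 18123·29.8 + 6895·39.1 = 809659.9.
n_{A} = 1498·18123·29.8 / 809659.9 = 999.21.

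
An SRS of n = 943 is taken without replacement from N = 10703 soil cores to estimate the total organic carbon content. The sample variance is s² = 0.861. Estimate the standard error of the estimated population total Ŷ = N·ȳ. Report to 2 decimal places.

Var(Ŷ) = N²·Var(ȳ) = N²·(1 − n/N)·s²/n.
f = 943/10703 = 0.08810614; Var(ȳ) = 0.91189386·0.861/943 = 8.3259874 × 10^-4.
Var(Ŷ) = 10703² · (8.3259874 × 10^-4) = 95377.69.
SE(Ŷ) = √(95377.69) = 308.83.

308.83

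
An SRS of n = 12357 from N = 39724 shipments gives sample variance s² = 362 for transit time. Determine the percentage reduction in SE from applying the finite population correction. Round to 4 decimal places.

f = n/N = 12357/39724 = 0.31107139.
SE_no-fpc = √(s²/n) = 0.17115822; SE_fpc = √((1−f)s²/n) = 0.14206427.
Ratio = √(1−f) = 0.83001723. Reduction = 100·(1 − 0.83001723) = 16.9983%.

16.9983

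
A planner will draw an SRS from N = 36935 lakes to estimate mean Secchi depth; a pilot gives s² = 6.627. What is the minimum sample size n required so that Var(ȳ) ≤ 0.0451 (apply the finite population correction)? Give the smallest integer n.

147

Without fpc, n₀ = s²/D = 6.627/0.0451 = 146.9401.
With fpc, (1 − n/N)·s²/n ≤ D requires n ≥ n₀/(1 + n₀/N) = 146.9401/(1 + 146.9401/36935) = 146.3578.
Rounding up, n = 147.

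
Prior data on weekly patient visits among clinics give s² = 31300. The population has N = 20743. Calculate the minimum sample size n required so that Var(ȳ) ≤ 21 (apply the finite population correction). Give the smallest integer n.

Without fpc, n₀ = s²/D = 31300/21 = 1490.4762.
With fpc, (1 − n/N)·s²/n ≤ D requires n ≥ n₀/(1 + n₀/N) = 1490.4762/(1 + 1490.4762/20743) = 1390.5584.
Rounding up, n = 1391.

1391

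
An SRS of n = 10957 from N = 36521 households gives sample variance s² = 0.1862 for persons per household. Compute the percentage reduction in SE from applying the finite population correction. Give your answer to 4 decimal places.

16.3351

f = n/N = 10957/36521 = 0.30001917.
SE_no-fpc = √(s²/n) = 0.0041223419; SE_fpc = √((1−f)s²/n) = 0.0034489515.
Ratio = √(1−f) = 0.83664857. Reduction = 100·(1 − 0.83664857) = 16.3351%.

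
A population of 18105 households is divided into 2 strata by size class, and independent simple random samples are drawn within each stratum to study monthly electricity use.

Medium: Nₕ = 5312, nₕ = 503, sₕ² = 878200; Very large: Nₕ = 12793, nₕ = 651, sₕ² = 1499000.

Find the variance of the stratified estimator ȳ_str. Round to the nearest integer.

Var(ȳ_str) = Σₕ Wₕ²(1 − fₕ)sₕ²/nₕ with Wₕ = Nₕ/N, N = 18105.
Medium: Wₕ = 0.29339961; term = 0.29339961²·(1 − 0.09469127)·878200/503 = 136.06337.
Very large: Wₕ = 0.70660039; term = 0.70660039²·(1 − 0.05088720)·1499000/651 = 1091.1544.
Sum = 1227.2178.

1227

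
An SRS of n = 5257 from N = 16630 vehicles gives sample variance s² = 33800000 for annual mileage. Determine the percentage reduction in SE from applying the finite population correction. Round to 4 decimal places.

f = n/N = 5257/16630 = 0.31611545.
SE_no-fpc = √(s²/n) = 80.184304; SE_fpc = √((1−f)s²/n) = 66.310264.
Ratio = √(1−f) = 0.82697312. Reduction = 100·(1 − 0.82697312) = 17.3027%.

17.3027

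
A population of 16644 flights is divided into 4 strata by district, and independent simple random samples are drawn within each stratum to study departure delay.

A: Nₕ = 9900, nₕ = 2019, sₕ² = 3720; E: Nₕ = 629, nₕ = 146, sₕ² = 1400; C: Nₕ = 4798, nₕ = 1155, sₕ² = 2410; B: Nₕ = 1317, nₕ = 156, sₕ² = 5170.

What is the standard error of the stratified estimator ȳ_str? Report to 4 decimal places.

Var(ȳ_str) = Σₕ Wₕ²(1 − fₕ)sₕ²/nₕ with Wₕ = Nₕ/N, N = 16644.
A: Wₕ = 0.59480894; term = 0.59480894²·(1 − 0.20393939)·3720/2019 = 0.51892875.
E: Wₕ = 0.03779140; term = 0.03779140²·(1 − 0.23211447)·1400/146 = 0.010516169.
C: Wₕ = 0.28827205; term = 0.28827205²·(1 − 0.24072530)·2410/1155 = 0.13165552.
B: Wₕ = 0.07912761; term = 0.07912761²·(1 − 0.11845103)·5170/156 = 0.18292309.
Sum = 0.84402353.
SE = √(0.84402353) = 0.9187.

0.9187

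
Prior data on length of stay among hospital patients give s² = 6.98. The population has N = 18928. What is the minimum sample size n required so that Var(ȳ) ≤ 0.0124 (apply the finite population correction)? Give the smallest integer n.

Without fpc, n₀ = s²/D = 6.98/0.0124 = 562.9032.
With fpc, (1 − n/N)·s²/n ≤ D requires n ≥ n₀/(1 + n₀/N) = 562.9032/(1 + 562.9032/18928) = 546.6464.
Rounding up, n = 547.

547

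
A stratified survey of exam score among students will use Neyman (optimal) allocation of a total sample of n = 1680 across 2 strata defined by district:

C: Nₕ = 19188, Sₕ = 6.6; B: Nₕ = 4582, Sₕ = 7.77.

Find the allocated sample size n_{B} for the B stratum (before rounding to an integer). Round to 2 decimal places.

Neyman allocation: nₕ = n·NₕSₕ / Σⱼ NⱼSⱼ.
Σ NⱼSⱼ = 19188·6.6 + 4582·7.77 = 162242.94.
n_{B} = 1680·4582·7.77 / 162242.94 = 368.65.

368.65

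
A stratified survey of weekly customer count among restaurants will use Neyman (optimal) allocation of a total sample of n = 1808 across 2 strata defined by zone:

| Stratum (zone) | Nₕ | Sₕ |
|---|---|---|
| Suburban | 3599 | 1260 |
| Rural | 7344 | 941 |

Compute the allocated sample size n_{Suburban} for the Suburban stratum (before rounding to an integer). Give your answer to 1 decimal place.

Neyman allocation: nₕ = n·NₕSₕ / Σⱼ NⱼSⱼ.
Σ NⱼSⱼ = 3599·1260 + 7344·941 = 1.1445444 × 10^7.
n_{Suburban} = 1808·3599·1260 / (1.1445444 × 10^7) = 716.3.

716.3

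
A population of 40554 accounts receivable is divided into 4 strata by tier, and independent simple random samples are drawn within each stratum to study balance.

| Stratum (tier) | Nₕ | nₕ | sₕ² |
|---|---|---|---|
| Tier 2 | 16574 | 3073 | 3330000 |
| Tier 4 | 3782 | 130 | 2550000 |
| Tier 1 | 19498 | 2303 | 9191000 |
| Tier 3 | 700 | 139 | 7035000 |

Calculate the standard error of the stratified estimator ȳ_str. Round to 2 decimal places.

Var(ȳ_str) = Σₕ Wₕ²(1 − fₕ)sₕ²/nₕ with Wₕ = Nₕ/N, N = 40554.
Tier 2: Wₕ = 0.40868965; term = 0.40868965²·(1 − 0.18541088)·3330000/3073 = 147.43736.
Tier 4: Wₕ = 0.09325837; term = 0.09325837²·(1 − 0.03437335)·2550000/130 = 164.73342.
Tier 1: Wₕ = 0.48079104; term = 0.48079104²·(1 − 0.11811468)·9191000/2303 = 813.56767.
Tier 3: Wₕ = 0.01726094; term = 0.01726094²·(1 − 0.19857143)·7035000/139 = 12.084893.
Sum = 1137.8233.
SE = √(1137.8233) = 33.73.

33.73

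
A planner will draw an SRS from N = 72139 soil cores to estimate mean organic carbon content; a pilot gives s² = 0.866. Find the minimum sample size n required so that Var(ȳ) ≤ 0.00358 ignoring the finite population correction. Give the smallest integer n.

Without fpc, n₀ = s²/D = 0.866/0.00358 = 241.8994.
Rounding up, n = 242.

242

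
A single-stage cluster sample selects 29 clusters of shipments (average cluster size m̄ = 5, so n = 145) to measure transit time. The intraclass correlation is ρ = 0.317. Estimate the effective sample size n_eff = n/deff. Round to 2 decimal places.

63.93

deff = 1 + (5 − 1)·0.317 = 1 + 1.268 = 2.268.
n_eff = 145 / 2.268 = 63.93.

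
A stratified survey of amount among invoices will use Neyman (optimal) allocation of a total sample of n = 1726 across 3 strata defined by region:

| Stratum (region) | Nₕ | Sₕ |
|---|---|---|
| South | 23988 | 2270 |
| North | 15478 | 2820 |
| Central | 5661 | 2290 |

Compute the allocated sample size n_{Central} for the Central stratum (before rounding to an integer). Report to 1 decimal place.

201.5

Neyman allocation: nₕ = n·NₕSₕ / Σⱼ NⱼSⱼ.
Σ NⱼSⱼ = 23988·2270 + 15478·2820 + 5661·2290 = 1.1106441 × 10^8.
n_{Central} = 1726·5661·2290 / (1.1106441 × 10^8) = 201.5.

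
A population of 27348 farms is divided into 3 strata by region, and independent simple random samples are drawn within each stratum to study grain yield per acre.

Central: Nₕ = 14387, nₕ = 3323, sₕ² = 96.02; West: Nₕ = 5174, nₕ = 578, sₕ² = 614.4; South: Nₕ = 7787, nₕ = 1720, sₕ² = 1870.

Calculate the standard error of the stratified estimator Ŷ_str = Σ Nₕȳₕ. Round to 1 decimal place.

9013.4

Var(Ŷ_str) = Σₕ Nₕ²(1 − fₕ)sₕ²/nₕ.
Central: 14387²·(1 − 3323/14387)·96.02/3323 = 4.5995333 × 10^6.
West: 5174²·(1 − 578/5174)·614.4/578 = 2.5277249 × 10^7.
South: 7787²·(1 − 1720/7787)·1870/1720 = 5.1363822 × 10^7.
Sum = 8.1240604 × 10^7.
SE = √(8.1240604 × 10^7) = 9013.4.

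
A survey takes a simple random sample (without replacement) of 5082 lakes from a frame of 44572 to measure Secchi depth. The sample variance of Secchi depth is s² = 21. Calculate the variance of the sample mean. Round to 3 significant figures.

Under SRS without replacement, Var(ȳ) = (1 − f)·s²/n with f = n/N = 5082/44572 = 0.11401777.
Var(ȳ) = (1 − 0.11401777)·21/5082 = 0.88598223·0.0041322314 = 0.0036610836.

0.00366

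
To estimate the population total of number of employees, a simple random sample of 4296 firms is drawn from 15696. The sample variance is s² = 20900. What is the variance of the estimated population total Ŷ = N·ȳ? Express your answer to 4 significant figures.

8.705 × 10^8

Var(Ŷ) = N²·Var(ȳ) = N²·(1 − n/N)·s²/n.
f = 4296/15696 = 0.27370031; Var(ȳ) = 0.72629969·20900/4296 = 3.5334412.
Var(Ŷ) = 15696² · 3.5334412 = 8.7051418 × 10^8.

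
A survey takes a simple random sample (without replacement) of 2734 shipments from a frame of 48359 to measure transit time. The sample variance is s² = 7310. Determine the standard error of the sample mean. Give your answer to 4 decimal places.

Under SRS without replacement, Var(ȳ) = (1 − f)·s²/n with f = n/N = 2734/48359 = 0.05653549.
Var(ȳ) = (1 − 0.05653549)·7310/2734 = 0.94346451·2.6737381 = 2.522577.
SE(ȳ) = √(2.522577) = 1.5883.

1.5883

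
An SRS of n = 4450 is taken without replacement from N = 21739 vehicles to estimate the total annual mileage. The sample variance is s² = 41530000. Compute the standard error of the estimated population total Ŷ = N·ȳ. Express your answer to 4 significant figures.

1.873 × 10^6

Var(Ŷ) = N²·Var(ȳ) = N²·(1 − n/N)·s²/n.
f = 4450/21739 = 0.20470123; Var(ȳ) = 0.79529877·41530000/4450 = 7422.1928.
Var(Ŷ) = 21739² · 7422.1928 = 3.5076105 × 10^12.
SE(Ŷ) = √(3.5076105 × 10^12) = 1.873 × 10^6.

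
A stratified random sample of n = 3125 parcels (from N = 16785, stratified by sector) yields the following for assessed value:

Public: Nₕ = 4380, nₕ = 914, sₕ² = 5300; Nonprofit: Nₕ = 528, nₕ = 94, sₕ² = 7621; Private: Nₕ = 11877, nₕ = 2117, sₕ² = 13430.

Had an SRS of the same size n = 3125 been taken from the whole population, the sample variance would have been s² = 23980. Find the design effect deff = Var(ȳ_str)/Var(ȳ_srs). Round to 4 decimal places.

Var(ȳ_str) = Σ Wₕ²(1−fₕ)sₕ²/nₕ with Wₕ = Nₕ/16785:
  Public: (4380/16785)²·(1−914/4380)·5300/914 = 0.31245656
  Nonprofit: (528/16785)²·(1−94/528)·7621/94 = 0.065942449
  Private: (11877/16785)²·(1−2117/11877)·13430/2117 = 2.6101715
  → Var(ȳ_str) = 2.9885705.
Var(ȳ_srs) = (1 − 3125/16785)·23980/3125 = 6.2449435.
deff = 2.9885705 / 6.2449435 = 0.4786.

0.4786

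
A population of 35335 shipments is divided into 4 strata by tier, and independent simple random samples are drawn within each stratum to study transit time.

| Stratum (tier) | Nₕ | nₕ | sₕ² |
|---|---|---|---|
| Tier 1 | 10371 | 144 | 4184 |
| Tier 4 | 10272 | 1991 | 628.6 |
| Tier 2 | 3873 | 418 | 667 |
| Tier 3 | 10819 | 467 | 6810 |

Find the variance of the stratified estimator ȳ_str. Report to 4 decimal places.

3.8149

Var(ȳ_str) = Σₕ Wₕ²(1 − fₕ)sₕ²/nₕ with Wₕ = Nₕ/N, N = 35335.
Tier 1: Wₕ = 0.29350502; term = 0.29350502²·(1 − 0.01388487)·4184/144 = 2.4682428.
Tier 4: Wₕ = 0.29070327; term = 0.29070327²·(1 − 0.19382788)·628.6/1991 = 0.02150952.
Tier 2: Wₕ = 0.10960804; term = 0.10960804²·(1 − 0.10792667)·667/418 = 0.017101528.
Tier 3: Wₕ = 0.30618367; term = 0.30618367²·(1 − 0.04316480)·6810/467 = 1.3080713.
Sum = 3.8149251.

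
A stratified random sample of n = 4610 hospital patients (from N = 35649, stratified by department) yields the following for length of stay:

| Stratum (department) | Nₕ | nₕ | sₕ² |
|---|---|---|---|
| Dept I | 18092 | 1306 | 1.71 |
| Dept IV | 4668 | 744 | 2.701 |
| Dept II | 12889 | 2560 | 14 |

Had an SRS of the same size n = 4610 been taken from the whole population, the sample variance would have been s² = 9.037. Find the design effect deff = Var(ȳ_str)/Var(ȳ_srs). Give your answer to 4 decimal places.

0.5496

Var(ȳ_str) = Σ Wₕ²(1−fₕ)sₕ²/nₕ with Wₕ = Nₕ/35649:
  Dept I: (18092/35649)²·(1−1306/18092)·1.71/1306 = 3.1289025 × 10^-4
  Dept IV: (4668/35649)²·(1−744/4668)·2.701/744 = 5.232591 × 10^-5
  Dept II: (12889/35649)²·(1−2560/12889)·14/2560 = 5.7288951 × 10^-4
  → Var(ȳ_str) = 9.3810567 × 10^-4.
Var(ȳ_srs) = (1 − 4610/35649)·9.037/4610 = 0.0017068043.
deff = (9.3810567 × 10^-4) / 0.0017068043 = 0.5496.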